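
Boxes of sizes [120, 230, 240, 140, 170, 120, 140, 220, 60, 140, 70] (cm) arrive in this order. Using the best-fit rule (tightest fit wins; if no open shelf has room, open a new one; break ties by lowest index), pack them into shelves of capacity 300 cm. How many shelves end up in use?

6

  120 → shelf 1 (new)  [load 120/300]
  230 → shelf 2 (new)  [load 230/300]
  240 → shelf 3 (new)  [load 240/300]
  140 → shelf 1  [load 260/300]
  170 → shelf 4 (new)  [load 170/300]
  120 → shelf 4  [load 290/300]
  140 → shelf 5 (new)  [load 140/300]
  220 → shelf 6 (new)  [load 220/300]
  60 → shelf 3  [load 300/300]
  140 → shelf 5  [load 280/300]
  70 → shelf 2  [load 300/300]
6 shelves opened.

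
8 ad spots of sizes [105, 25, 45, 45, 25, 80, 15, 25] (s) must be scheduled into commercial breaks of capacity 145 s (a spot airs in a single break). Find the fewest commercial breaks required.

3

Total = 105 + 80 + 45 + 45 + 25 + 25 + 25 + 15 = 365 s.
Lower bound: ⌈365/145⌉ = 3 commercial breaks.
A packing using 3 commercial breaks:
  break 1: 105 + 25 + 15 = 145
  break 2: 80 + 45 = 125
  break 3: 45 + 25 + 25 = 95
This matches the lower bound, so 3 is optimal.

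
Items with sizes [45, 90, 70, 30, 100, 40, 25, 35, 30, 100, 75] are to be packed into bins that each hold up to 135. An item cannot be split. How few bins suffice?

5

Total = 100 + 100 + 90 + 75 + 70 + 45 + 40 + 35 + 30 + 30 + 25 = 640.
Lower bound: ⌈640/135⌉ = 5 bins.
A packing using 5 bins:
  bin 1: 100 + 35 = 135
  bin 2: 100 + 30 = 130
  bin 3: 90 + 45 = 135
  bin 4: 75 + 40 = 115
  bin 5: 70 + 30 + 25 = 125
This matches the lower bound, so 5 is optimal.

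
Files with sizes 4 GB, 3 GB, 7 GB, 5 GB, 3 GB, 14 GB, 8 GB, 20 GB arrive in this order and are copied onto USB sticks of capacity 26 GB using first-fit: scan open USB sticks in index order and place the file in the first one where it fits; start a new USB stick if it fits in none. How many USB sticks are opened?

  4 → USB stick 1 (new)  [load 4/26]
  3 → USB stick 1  [load 7/26]
  7 → USB stick 1  [load 14/26]
  5 → USB stick 1  [load 19/26]
  3 → USB stick 1  [load 22/26]
  14 → USB stick 2 (new)  [load 14/26]
  8 → USB stick 2  [load 22/26]
  20 → USB stick 3 (new)  [load 20/26]
3 USB sticks opened.

3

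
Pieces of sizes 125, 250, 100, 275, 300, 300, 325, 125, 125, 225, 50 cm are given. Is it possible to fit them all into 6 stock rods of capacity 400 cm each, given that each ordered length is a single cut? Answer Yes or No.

Yes

A valid assignment using 6 stock rods:
  stock rod 1: 325 + 50 = 375
  stock rod 2: 300 + 100 = 400
  stock rod 3: 300 = 300
  stock rod 4: 275 + 125 = 400
  stock rod 5: 250 + 125 = 375
  stock rod 6: 225 + 125 = 350
Every load is within 400 cm, so 6 stock rods suffice.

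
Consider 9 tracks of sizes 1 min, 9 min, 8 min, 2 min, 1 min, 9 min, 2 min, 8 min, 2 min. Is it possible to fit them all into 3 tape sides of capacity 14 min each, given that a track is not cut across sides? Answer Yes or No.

Total = 42 min; ⌈42/14⌉ = 3.
4 tracks each exceed half the capacity and cannot share a side, forcing at least 4 tape sides.
At least 4 tape sides are required, but only 3 are allowed.

No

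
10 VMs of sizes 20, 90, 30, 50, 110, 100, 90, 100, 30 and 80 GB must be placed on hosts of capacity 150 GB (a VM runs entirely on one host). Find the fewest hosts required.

Total = 110 + 100 + 100 + 90 + 90 + 80 + 50 + 30 + 30 + 20 = 700 GB.
Lower bound: ⌈700/150⌉ = 5 hosts.
Also, 6 VMs each exceed 75 GB, and no two of those can share a host, so at least 6 hosts are needed.
A packing using 6 hosts:
  host 1: 110 + 30 = 140
  host 2: 100 + 50 = 150
  host 3: 100 + 30 + 20 = 150
  host 4: 90 = 90
  host 5: 90 = 90
  host 6: 80 = 80
This matches the lower bound, so 6 is optimal.

6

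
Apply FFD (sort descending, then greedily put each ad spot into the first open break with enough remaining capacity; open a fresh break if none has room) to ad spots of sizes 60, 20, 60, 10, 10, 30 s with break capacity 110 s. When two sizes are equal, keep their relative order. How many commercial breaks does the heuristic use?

Sorted descending: 60, 60, 30, 20, 10, 10.
  60 → break 1 (new)  [load 60/110]
  60 → break 2 (new)  [load 60/110]
  30 → break 1  [load 90/110]
  20 → break 1  [load 110/110]
  10 → break 2  [load 70/110]
  10 → break 2  [load 80/110]
2 commercial breaks opened.

2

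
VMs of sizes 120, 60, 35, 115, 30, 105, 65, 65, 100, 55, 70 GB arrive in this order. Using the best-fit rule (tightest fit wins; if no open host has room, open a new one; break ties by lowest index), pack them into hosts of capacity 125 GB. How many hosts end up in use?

8

  120 → host 1 (new)  [load 120/125]
  60 → host 2 (new)  [load 60/125]
  35 → host 2  [load 95/125]
  115 → host 3 (new)  [load 115/125]
  30 → host 2  [load 125/125]
  105 → host 4 (new)  [load 105/125]
  65 → host 5 (new)  [load 65/125]
  65 → host 6 (new)  [load 65/125]
  100 → host 7 (new)  [load 100/125]
  55 → host 5  [load 120/125]
  70 → host 8 (new)  [load 70/125]
8 hosts opened.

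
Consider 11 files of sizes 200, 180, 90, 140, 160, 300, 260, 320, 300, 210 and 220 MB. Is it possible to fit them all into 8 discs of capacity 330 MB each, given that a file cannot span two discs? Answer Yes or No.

No

Total = 2380 MB; ⌈2380/330⌉ = 8.
The bound of 8 does not rule out 8, but exhaustive search shows no assignment into 8 discs of capacity 330 MB exists — the minimum is 9.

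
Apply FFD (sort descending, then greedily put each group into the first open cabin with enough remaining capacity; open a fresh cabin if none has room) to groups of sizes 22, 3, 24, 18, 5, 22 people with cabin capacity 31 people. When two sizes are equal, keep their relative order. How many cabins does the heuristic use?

4

Sorted descending: 24, 22, 22, 18, 5, 3.
  24 → cabin 1 (new)  [load 24/31]
  22 → cabin 2 (new)  [load 22/31]
  22 → cabin 3 (new)  [load 22/31]
  18 → cabin 4 (new)  [load 18/31]
  5 → cabin 1  [load 29/31]
  3 → cabin 2  [load 25/31]
4 cabins opened.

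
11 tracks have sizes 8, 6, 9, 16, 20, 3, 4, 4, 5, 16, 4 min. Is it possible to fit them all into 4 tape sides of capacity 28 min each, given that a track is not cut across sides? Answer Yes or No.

A valid assignment using 4 tape sides:
  side 1: 20 + 8 = 28
  side 2: 16 + 9 + 3 = 28
  side 3: 16 + 6 + 5 = 27
  side 4: 4 + 4 + 4 = 12
Every load is within 28 min, so 4 tape sides suffice.

Yes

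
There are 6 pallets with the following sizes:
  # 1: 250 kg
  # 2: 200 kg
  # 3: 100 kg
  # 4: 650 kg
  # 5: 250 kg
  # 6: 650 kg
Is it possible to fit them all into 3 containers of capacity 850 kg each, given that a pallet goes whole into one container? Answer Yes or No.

Yes

A valid assignment using 3 containers:
  container 1: 650 + 200 = 850
  container 2: 650 + 100 = 750
  container 3: 250 + 250 = 500
Every load is within 850 kg, so 3 containers suffice.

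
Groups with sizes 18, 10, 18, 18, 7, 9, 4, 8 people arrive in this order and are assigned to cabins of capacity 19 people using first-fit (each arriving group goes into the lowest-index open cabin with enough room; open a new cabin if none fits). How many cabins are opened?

6

  18 → cabin 1 (new)  [load 18/19]
  10 → cabin 2 (new)  [load 10/19]
  18 → cabin 3 (new)  [load 18/19]
  18 → cabin 4 (new)  [load 18/19]
  7 → cabin 2  [load 17/19]
  9 → cabin 5 (new)  [load 9/19]
  4 → cabin 5  [load 13/19]
  8 → cabin 6 (new)  [load 8/19]
6 cabins opened.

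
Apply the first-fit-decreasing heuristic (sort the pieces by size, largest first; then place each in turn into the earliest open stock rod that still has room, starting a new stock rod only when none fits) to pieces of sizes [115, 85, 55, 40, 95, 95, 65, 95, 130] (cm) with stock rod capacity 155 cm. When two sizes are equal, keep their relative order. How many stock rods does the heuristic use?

6

Sorted descending: 130, 115, 95, 95, 95, 85, 65, 55, 40.
  130 → stock rod 1 (new)  [load 130/155]
  115 → stock rod 2 (new)  [load 115/155]
  95 → stock rod 3 (new)  [load 95/155]
  95 → stock rod 4 (new)  [load 95/155]
  95 → stock rod 5 (new)  [load 95/155]
  85 → stock rod 6 (new)  [load 85/155]
  65 → stock rod 6  [load 150/155]
  55 → stock rod 3  [load 150/155]
  40 → stock rod 2  [load 155/155]
6 stock rods opened.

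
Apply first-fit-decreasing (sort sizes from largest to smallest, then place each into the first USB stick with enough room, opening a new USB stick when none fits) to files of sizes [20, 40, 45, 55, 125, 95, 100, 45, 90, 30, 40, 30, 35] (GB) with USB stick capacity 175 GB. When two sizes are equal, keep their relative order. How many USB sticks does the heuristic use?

5

Sorted descending: 125, 100, 95, 90, 55, 45, 45, 40, 40, 35, 30, 30, 20.
  125 → USB stick 1 (new)  [load 125/175]
  100 → USB stick 2 (new)  [load 100/175]
  95 → USB stick 3 (new)  [load 95/175]
  90 → USB stick 4 (new)  [load 90/175]
  55 → USB stick 2  [load 155/175]
  45 → USB stick 1  [load 170/175]
  45 → USB stick 3  [load 140/175]
  40 → USB stick 4  [load 130/175]
  40 → USB stick 4  [load 170/175]
  35 → USB stick 3  [load 175/175]
  30 → USB stick 5 (new)  [load 30/175]
  30 → USB stick 5  [load 60/175]
  20 → USB stick 2  [load 175/175]
5 USB sticks opened.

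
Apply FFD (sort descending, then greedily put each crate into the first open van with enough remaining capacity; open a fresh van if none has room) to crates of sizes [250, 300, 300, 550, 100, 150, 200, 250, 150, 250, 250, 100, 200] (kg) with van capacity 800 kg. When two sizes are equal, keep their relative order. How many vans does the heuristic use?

Sorted descending: 550, 300, 300, 250, 250, 250, 250, 200, 200, 150, 150, 100, 100.
  550 → van 1 (new)  [load 550/800]
  300 → van 2 (new)  [load 300/800]
  300 → van 2  [load 600/800]
  250 → van 1  [load 800/800]
  250 → van 3 (new)  [load 250/800]
  250 → van 3  [load 500/800]
  250 → van 3  [load 750/800]
  200 → van 2  [load 800/800]
  200 → van 4 (new)  [load 200/800]
  150 → van 4  [load 350/800]
  150 → van 4  [load 500/800]
  100 → van 4  [load 600/800]
  100 → van 4  [load 700/800]
4 vans opened.

4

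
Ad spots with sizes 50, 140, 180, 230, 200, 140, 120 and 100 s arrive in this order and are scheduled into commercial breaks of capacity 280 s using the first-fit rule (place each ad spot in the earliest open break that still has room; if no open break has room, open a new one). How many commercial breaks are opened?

  50 → break 1 (new)  [load 50/280]
  140 → break 1  [load 190/280]
  180 → break 2 (new)  [load 180/280]
  230 → break 3 (new)  [load 230/280]
  200 → break 4 (new)  [load 200/280]
  140 → break 5 (new)  [load 140/280]
  120 → break 5  [load 260/280]
  100 → break 2  [load 280/280]
5 commercial breaks opened.

5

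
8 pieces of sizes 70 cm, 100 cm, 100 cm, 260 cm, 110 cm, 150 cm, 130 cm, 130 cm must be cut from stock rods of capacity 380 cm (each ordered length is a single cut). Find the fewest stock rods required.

Total = 260 + 150 + 130 + 130 + 110 + 100 + 100 + 70 = 1050 cm.
Lower bound: ⌈1050/380⌉ = 3 stock rods.
A packing using 3 stock rods:
  stock rod 1: 260 + 110 = 370
  stock rod 2: 150 + 130 + 100 = 380
  stock rod 3: 130 + 100 + 70 = 300
This matches the lower bound, so 3 is optimal.

3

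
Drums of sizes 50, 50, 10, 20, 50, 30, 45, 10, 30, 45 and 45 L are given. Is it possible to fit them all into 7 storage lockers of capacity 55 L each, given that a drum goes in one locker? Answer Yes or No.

Total = 385 L; ⌈385/55⌉ = 7.
8 drums each exceed half the capacity and cannot share a locker, forcing at least 8 storage lockers.
At least 8 storage lockers are required, but only 7 are allowed.

No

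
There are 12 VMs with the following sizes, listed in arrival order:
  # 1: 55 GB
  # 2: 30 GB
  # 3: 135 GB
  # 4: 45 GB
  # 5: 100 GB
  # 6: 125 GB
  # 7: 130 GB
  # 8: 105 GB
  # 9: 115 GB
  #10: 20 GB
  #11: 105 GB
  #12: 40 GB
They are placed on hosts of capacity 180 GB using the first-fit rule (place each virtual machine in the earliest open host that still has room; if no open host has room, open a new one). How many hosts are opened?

8

  55 → host 1 (new)  [load 55/180]
  30 → host 1  [load 85/180]
  135 → host 2 (new)  [load 135/180]
  45 → host 1  [load 130/180]
  100 → host 3 (new)  [load 100/180]
  125 → host 4 (new)  [load 125/180]
  130 → host 5 (new)  [load 130/180]
  105 → host 6 (new)  [load 105/180]
  115 → host 7 (new)  [load 115/180]
  20 → host 1  [load 150/180]
  105 → host 8 (new)  [load 105/180]
  40 → host 2  [load 175/180]
8 hosts opened.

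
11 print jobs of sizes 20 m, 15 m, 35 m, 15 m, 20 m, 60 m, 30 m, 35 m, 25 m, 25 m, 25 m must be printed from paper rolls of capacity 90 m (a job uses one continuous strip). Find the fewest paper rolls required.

4

Total = 60 + 35 + 35 + 30 + 25 + 25 + 25 + 20 + 20 + 15 + 15 = 305 m.
Lower bound: ⌈305/90⌉ = 4 paper rolls.
A packing using 4 paper rolls:
  roll 1: 60 + 30 = 90
  roll 2: 35 + 35 + 20 = 90
  roll 3: 25 + 25 + 25 + 15 = 90
  roll 4: 20 + 15 = 35
This matches the lower bound, so 4 is optimal.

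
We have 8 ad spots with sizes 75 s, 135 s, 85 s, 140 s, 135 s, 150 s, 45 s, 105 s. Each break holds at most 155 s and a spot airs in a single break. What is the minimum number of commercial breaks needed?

Total = 150 + 140 + 135 + 135 + 105 + 85 + 75 + 45 = 870 s.
Lower bound: ⌈870/155⌉ = 6 commercial breaks.
A packing using 7 commercial breaks:
  break 1: 150 = 150
  break 2: 140 = 140
  break 3: 135 = 135
  break 4: 135 = 135
  break 5: 105 + 45 = 150
  break 6: 85 = 85
  break 7: 75 = 75
No arrangement into 6 commercial breaks stays within capacity, so 7 is optimal.

7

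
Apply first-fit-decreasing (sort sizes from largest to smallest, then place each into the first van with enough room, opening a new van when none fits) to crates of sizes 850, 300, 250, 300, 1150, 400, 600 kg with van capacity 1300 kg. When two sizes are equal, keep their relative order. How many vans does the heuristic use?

4

Sorted descending: 1150, 850, 600, 400, 300, 300, 250.
  1150 → van 1 (new)  [load 1150/1300]
  850 → van 2 (new)  [load 850/1300]
  600 → van 3 (new)  [load 600/1300]
  400 → van 2  [load 1250/1300]
  300 → van 3  [load 900/1300]
  300 → van 3  [load 1200/1300]
  250 → van 4 (new)  [load 250/1300]
4 vans opened.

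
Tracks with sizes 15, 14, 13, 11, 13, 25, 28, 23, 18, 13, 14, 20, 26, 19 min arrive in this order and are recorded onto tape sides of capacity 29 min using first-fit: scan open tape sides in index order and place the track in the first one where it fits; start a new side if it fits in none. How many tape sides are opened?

  15 → side 1 (new)  [load 15/29]
  14 → side 1  [load 29/29]
  13 → side 2 (new)  [load 13/29]
  11 → side 2  [load 24/29]
  13 → side 3 (new)  [load 13/29]
  25 → side 4 (new)  [load 25/29]
  28 → side 5 (new)  [load 28/29]
  23 → side 6 (new)  [load 23/29]
  18 → side 7 (new)  [load 18/29]
  13 → side 3  [load 26/29]
  14 → side 8 (new)  [load 14/29]
  20 → side 9 (new)  [load 20/29]
  26 → side 10 (new)  [load 26/29]
  19 → side 11 (new)  [load 19/29]
11 tape sides opened.

11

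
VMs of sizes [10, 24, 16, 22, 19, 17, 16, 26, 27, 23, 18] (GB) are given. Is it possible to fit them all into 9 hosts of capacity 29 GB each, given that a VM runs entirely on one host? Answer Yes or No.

Total = 218 GB; ⌈218/29⌉ = 8.
10 VMs each exceed half the capacity and cannot share a host, forcing at least 10 hosts.
At least 10 hosts are required, but only 9 are allowed.

No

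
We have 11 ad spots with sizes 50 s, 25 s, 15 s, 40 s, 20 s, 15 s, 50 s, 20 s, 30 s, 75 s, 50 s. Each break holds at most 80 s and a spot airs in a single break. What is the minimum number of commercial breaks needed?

Total = 75 + 50 + 50 + 50 + 40 + 30 + 25 + 20 + 20 + 15 + 15 = 390 s.
Lower bound: ⌈390/80⌉ = 5 commercial breaks.
A packing using 5 commercial breaks:
  break 1: 75 = 75
  break 2: 50 + 30 = 80
  break 3: 50 + 25 = 75
  break 4: 50 + 15 + 15 = 80
  break 5: 40 + 20 + 20 = 80
This matches the lower bound, so 5 is optimal.

5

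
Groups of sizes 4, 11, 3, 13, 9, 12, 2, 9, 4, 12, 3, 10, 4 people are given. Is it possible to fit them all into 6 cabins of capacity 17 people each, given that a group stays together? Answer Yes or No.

Total = 96 people; ⌈96/17⌉ = 6.
7 groups each exceed half the capacity and cannot share a cabin, forcing at least 7 cabins.
At least 7 cabins are required, but only 6 are allowed.

No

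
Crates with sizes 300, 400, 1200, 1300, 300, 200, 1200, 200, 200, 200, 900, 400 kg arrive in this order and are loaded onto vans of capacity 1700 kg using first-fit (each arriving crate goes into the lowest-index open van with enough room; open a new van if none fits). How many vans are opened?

5

  300 → van 1 (new)  [load 300/1700]
  400 → van 1  [load 700/1700]
  1200 → van 2 (new)  [load 1200/1700]
  1300 → van 3 (new)  [load 1300/1700]
  300 → van 1  [load 1000/1700]
  200 → van 1  [load 1200/1700]
  1200 → van 4 (new)  [load 1200/1700]
  200 → van 1  [load 1400/1700]
  200 → van 1  [load 1600/1700]
  200 → van 2  [load 1400/1700]
  900 → van 5 (new)  [load 900/1700]
  400 → van 3  [load 1700/1700]
5 vans opened.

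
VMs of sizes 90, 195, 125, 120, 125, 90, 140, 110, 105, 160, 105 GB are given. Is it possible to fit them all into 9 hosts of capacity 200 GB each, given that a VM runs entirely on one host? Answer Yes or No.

Yes

A valid assignment using 9 hosts:
  host 1: 195 = 195
  host 2: 160 = 160
  host 3: 140 = 140
  host 4: 125 = 125
  host 5: 125 = 125
  host 6: 120 = 120
  host 7: 110 + 90 = 200
  host 8: 105 + 90 = 195
  host 9: 105 = 105
Every load is within 200 GB, so 9 hosts suffice.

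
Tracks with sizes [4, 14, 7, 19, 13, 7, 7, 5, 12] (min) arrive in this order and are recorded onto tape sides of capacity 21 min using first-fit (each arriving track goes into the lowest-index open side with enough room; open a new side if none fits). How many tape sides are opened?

5

  4 → side 1 (new)  [load 4/21]
  14 → side 1  [load 18/21]
  7 → side 2 (new)  [load 7/21]
  19 → side 3 (new)  [load 19/21]
  13 → side 2  [load 20/21]
  7 → side 4 (new)  [load 7/21]
  7 → side 4  [load 14/21]
  5 → side 4  [load 19/21]
  12 → side 5 (new)  [load 12/21]
5 tape sides opened.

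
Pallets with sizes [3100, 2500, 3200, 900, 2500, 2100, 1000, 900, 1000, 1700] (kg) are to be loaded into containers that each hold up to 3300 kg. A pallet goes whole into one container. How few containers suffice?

7

Total = 3200 + 3100 + 2500 + 2500 + 2100 + 1700 + 1000 + 1000 + 900 + 900 = 18900 kg.
Lower bound: ⌈18900/3300⌉ = 6 containers.
A packing using 7 containers:
  container 1: 3200 = 3200
  container 2: 3100 = 3100
  container 3: 2500 = 2500
  container 4: 2500 = 2500
  container 5: 2100 + 1000 = 3100
  container 6: 1700 + 1000 = 2700
  container 7: 900 + 900 = 1800
No arrangement into 6 containers stays within capacity, so 7 is optimal.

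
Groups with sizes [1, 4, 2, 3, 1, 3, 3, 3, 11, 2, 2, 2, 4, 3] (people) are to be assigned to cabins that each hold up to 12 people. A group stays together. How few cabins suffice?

4

Total = 11 + 4 + 4 + 3 + 3 + 3 + 3 + 3 + 2 + 2 + 2 + 2 + 1 + 1 = 44 people.
Lower bound: ⌈44/12⌉ = 4 cabins.
A packing using 4 cabins:
  cabin 1: 11 + 1 = 12
  cabin 2: 4 + 4 + 3 + 1 = 12
  cabin 3: 3 + 3 + 3 + 3 = 12
  cabin 4: 2 + 2 + 2 + 2 = 8
This matches the lower bound, so 4 is optimal.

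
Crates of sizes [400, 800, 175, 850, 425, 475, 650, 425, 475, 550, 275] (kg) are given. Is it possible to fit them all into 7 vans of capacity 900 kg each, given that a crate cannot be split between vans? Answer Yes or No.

Yes

A valid assignment using 7 vans:
  van 1: 850 = 850
  van 2: 800 = 800
  van 3: 650 + 175 = 825
  van 4: 550 + 275 = 825
  van 5: 475 + 425 = 900
  van 6: 475 + 425 = 900
  van 7: 400 = 400
Every load is within 900 kg, so 7 vans suffice.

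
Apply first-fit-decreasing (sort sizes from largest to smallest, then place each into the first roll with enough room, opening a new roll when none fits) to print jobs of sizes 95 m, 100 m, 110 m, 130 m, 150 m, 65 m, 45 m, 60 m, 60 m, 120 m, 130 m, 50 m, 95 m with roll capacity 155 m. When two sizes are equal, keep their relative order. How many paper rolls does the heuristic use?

9

Sorted descending: 150, 130, 130, 120, 110, 100, 95, 95, 65, 60, 60, 50, 45.
  150 → roll 1 (new)  [load 150/155]
  130 → roll 2 (new)  [load 130/155]
  130 → roll 3 (new)  [load 130/155]
  120 → roll 4 (new)  [load 120/155]
  110 → roll 5 (new)  [load 110/155]
  100 → roll 6 (new)  [load 100/155]
  95 → roll 7 (new)  [load 95/155]
  95 → roll 8 (new)  [load 95/155]
  65 → roll 9 (new)  [load 65/155]
  60 → roll 7  [load 155/155]
  60 → roll 8  [load 155/155]
  50 → roll 6  [load 150/155]
  45 → roll 5  [load 155/155]
9 paper rolls opened.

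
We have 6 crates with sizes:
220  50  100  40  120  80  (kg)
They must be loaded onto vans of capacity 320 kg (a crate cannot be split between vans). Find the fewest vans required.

Total = 220 + 120 + 100 + 80 + 50 + 40 = 610 kg.
Lower bound: ⌈610/320⌉ = 2 vans.
A packing using 2 vans:
  van 1: 220 + 100 = 320
  van 2: 120 + 80 + 50 + 40 = 290
This matches the lower bound, so 2 is optimal.

2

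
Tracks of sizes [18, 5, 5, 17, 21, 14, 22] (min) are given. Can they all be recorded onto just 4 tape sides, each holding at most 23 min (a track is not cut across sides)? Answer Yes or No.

Total = 102 min; ⌈102/23⌉ = 5.
At least 5 tape sides are required, but only 4 are allowed.

No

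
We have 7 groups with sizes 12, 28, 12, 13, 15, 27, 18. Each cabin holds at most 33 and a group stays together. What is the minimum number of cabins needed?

5

Total = 28 + 27 + 18 + 15 + 13 + 12 + 12 = 125.
Lower bound: ⌈125/33⌉ = 4 cabins.
A packing using 5 cabins:
  cabin 1: 28 = 28
  cabin 2: 27 = 27
  cabin 3: 18 + 15 = 33
  cabin 4: 13 + 12 = 25
  cabin 5: 12 = 12
No arrangement into 4 cabins stays within capacity, so 5 is optimal.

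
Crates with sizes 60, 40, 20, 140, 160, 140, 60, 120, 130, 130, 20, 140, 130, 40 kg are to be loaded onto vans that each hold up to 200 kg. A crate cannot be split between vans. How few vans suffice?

8

Total = 160 + 140 + 140 + 140 + 130 + 130 + 130 + 120 + 60 + 60 + 40 + 40 + 20 + 20 = 1330 kg.
Lower bound: ⌈1330/200⌉ = 7 vans.
Also, 8 crates each exceed 100 kg, and no two of those can share a van, so at least 8 vans are needed.
A packing using 8 vans:
  van 1: 160 + 40 = 200
  van 2: 140 + 60 = 200
  van 3: 140 + 60 = 200
  van 4: 140 + 40 + 20 = 200
  van 5: 130 + 20 = 150
  van 6: 130 = 130
  van 7: 130 = 130
  van 8: 120 = 120
This matches the lower bound, so 8 is optimal.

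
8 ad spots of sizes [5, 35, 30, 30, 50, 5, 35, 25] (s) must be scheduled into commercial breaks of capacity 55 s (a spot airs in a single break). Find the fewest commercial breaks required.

Total = 50 + 35 + 35 + 30 + 30 + 25 + 5 + 5 = 215 s.
Lower bound: ⌈215/55⌉ = 4 commercial breaks.
Also, 5 ad spots each exceed 55/2 s, and no two of those can share a break, so at least 5 commercial breaks are needed.
A packing using 5 commercial breaks:
  break 1: 50 + 5 = 55
  break 2: 35 + 5 = 40
  break 3: 35 = 35
  break 4: 30 + 25 = 55
  break 5: 30 = 30
This matches the lower bound, so 5 is optimal.

5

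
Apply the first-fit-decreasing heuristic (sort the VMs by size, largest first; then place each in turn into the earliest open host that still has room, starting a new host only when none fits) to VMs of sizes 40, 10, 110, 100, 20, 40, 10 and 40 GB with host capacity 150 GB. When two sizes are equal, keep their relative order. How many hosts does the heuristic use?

Sorted descending: 110, 100, 40, 40, 40, 20, 10, 10.
  110 → host 1 (new)  [load 110/150]
  100 → host 2 (new)  [load 100/150]
  40 → host 1  [load 150/150]
  40 → host 2  [load 140/150]
  40 → host 3 (new)  [load 40/150]
  20 → host 3  [load 60/150]
  10 → host 2  [load 150/150]
  10 → host 3  [load 70/150]
3 hosts opened.

3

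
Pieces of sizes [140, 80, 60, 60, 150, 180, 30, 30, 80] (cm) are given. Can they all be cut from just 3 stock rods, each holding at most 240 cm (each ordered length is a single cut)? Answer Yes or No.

Total = 810 cm; ⌈810/240⌉ = 4.
At least 4 stock rods are required, but only 3 are allowed.

No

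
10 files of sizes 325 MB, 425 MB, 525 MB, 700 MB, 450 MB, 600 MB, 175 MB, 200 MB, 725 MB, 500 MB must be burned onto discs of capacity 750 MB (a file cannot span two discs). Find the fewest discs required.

Total = 725 + 700 + 600 + 525 + 500 + 450 + 425 + 325 + 200 + 175 = 4625 MB.
Lower bound: ⌈4625/750⌉ = 7 discs.
A packing using 7 discs:
  disc 1: 725 = 725
  disc 2: 700 = 700
  disc 3: 600 = 600
  disc 4: 525 + 200 = 725
  disc 5: 500 + 175 = 675
  disc 6: 450 = 450
  disc 7: 425 + 325 = 750
This matches the lower bound, so 7 is optimal.

7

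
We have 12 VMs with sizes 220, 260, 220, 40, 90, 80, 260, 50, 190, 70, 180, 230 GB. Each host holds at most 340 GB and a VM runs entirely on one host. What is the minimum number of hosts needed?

Total = 260 + 260 + 230 + 220 + 220 + 190 + 180 + 90 + 80 + 70 + 50 + 40 = 1890 GB.
Lower bound: ⌈1890/340⌉ = 6 hosts.
Also, 7 VMs each exceed 170 GB, and no two of those can share a host, so at least 7 hosts are needed.
A packing using 7 hosts:
  host 1: 260 + 80 = 340
  host 2: 260 + 70 = 330
  host 3: 230 + 90 = 320
  host 4: 220 + 50 + 40 = 310
  host 5: 220 = 220
  host 6: 190 = 190
  host 7: 180 = 180
This matches the lower bound, so 7 is optimal.

7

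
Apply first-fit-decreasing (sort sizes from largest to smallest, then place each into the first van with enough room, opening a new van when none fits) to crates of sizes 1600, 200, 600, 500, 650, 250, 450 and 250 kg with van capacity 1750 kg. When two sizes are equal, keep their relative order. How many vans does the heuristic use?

Sorted descending: 1600, 650, 600, 500, 450, 250, 250, 200.
  1600 → van 1 (new)  [load 1600/1750]
  650 → van 2 (new)  [load 650/1750]
  600 → van 2  [load 1250/1750]
  500 → van 2  [load 1750/1750]
  450 → van 3 (new)  [load 450/1750]
  250 → van 3  [load 700/1750]
  250 → van 3  [load 950/1750]
  200 → van 3  [load 1150/1750]
3 vans opened.

3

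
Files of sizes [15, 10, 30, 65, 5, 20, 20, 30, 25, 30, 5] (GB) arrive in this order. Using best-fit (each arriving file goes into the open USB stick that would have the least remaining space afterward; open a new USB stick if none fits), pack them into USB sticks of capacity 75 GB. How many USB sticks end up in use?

4

  15 → USB stick 1 (new)  [load 15/75]
  10 → USB stick 1  [load 25/75]
  30 → USB stick 1  [load 55/75]
  65 → USB stick 2 (new)  [load 65/75]
  5 → USB stick 2  [load 70/75]
  20 → USB stick 1  [load 75/75]
  20 → USB stick 3 (new)  [load 20/75]
  30 → USB stick 3  [load 50/75]
  25 → USB stick 3  [load 75/75]
  30 → USB stick 4 (new)  [load 30/75]
  5 → USB stick 2  [load 75/75]
4 USB sticks opened.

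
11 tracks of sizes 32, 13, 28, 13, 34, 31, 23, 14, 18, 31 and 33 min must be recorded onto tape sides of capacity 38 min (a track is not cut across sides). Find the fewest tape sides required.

9

Total = 34 + 33 + 32 + 31 + 31 + 28 + 23 + 18 + 14 + 13 + 13 = 270 min.
Lower bound: ⌈270/38⌉ = 8 tape sides.
A packing using 9 tape sides:
  side 1: 34 = 34
  side 2: 33 = 33
  side 3: 32 = 32
  side 4: 31 = 31
  side 5: 31 = 31
  side 6: 28 = 28
  side 7: 23 + 14 = 37
  side 8: 18 + 13 = 31
  side 9: 13 = 13
No arrangement into 8 tape sides stays within capacity, so 9 is optimal.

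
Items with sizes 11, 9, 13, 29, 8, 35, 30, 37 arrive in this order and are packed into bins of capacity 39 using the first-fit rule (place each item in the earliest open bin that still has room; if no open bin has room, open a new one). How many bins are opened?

  11 → bin 1 (new)  [load 11/39]
  9 → bin 1  [load 20/39]
  13 → bin 1  [load 33/39]
  29 → bin 2 (new)  [load 29/39]
  8 → bin 2  [load 37/39]
  35 → bin 3 (new)  [load 35/39]
  30 → bin 4 (new)  [load 30/39]
  37 → bin 5 (new)  [load 37/39]
5 bins opened.

5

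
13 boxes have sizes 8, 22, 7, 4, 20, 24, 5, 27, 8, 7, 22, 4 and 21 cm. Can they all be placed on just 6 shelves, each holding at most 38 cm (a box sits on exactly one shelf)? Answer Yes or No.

A valid assignment using 6 shelves:
  shelf 1: 27 + 8 = 35
  shelf 2: 24 + 8 + 5 = 37
  shelf 3: 22 + 7 + 7 = 36
  shelf 4: 22 + 4 + 4 = 30
  shelf 5: 21 = 21
  shelf 6: 20 = 20
Every load is within 38 cm, so 6 shelves suffice.

Yes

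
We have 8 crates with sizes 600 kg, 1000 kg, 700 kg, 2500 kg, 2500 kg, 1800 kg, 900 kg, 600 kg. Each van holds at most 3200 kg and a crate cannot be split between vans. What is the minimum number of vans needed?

4

Total = 2500 + 2500 + 1800 + 1000 + 900 + 700 + 600 + 600 = 10600 kg.
Lower bound: ⌈10600/3200⌉ = 4 vans.
A packing using 4 vans:
  van 1: 2500 + 700 = 3200
  van 2: 2500 + 600 = 3100
  van 3: 1800 + 1000 = 2800
  van 4: 900 + 600 = 1500
This matches the lower bound, so 4 is optimal.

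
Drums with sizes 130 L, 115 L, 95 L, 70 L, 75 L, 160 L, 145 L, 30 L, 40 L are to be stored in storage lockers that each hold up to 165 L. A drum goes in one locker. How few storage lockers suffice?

Total = 160 + 145 + 130 + 115 + 95 + 75 + 70 + 40 + 30 = 860 L.
Lower bound: ⌈860/165⌉ = 6 storage lockers.
A packing using 6 storage lockers:
  locker 1: 160 = 160
  locker 2: 145 = 145
  locker 3: 130 + 30 = 160
  locker 4: 115 + 40 = 155
  locker 5: 95 + 70 = 165
  locker 6: 75 = 75
This matches the lower bound, so 6 is optimal.

6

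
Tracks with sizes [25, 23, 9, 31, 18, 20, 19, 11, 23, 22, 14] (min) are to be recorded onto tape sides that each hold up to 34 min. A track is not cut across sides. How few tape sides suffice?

Total = 31 + 25 + 23 + 23 + 22 + 20 + 19 + 18 + 14 + 11 + 9 = 215 min.
Lower bound: ⌈215/34⌉ = 7 tape sides.
Also, 8 tracks each exceed 17 min, and no two of those can share a side, so at least 8 tape sides are needed.
A packing using 8 tape sides:
  side 1: 31 = 31
  side 2: 25 + 9 = 34
  side 3: 23 + 11 = 34
  side 4: 23 = 23
  side 5: 22 = 22
  side 6: 20 + 14 = 34
  side 7: 19 = 19
  side 8: 18 = 18
This matches the lower bound, so 8 is optimal.

8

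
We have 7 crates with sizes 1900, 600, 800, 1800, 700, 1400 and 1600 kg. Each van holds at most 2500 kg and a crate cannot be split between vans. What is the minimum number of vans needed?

Total = 1900 + 1800 + 1600 + 1400 + 800 + 700 + 600 = 8800 kg.
Lower bound: ⌈8800/2500⌉ = 4 vans.
A packing using 4 vans:
  van 1: 1900 + 600 = 2500
  van 2: 1800 + 700 = 2500
  van 3: 1600 + 800 = 2400
  van 4: 1400 = 1400
This matches the lower bound, so 4 is optimal.

4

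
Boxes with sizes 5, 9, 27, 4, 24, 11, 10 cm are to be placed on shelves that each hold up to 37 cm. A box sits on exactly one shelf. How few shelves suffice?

Total = 27 + 24 + 11 + 10 + 9 + 5 + 4 = 90 cm.
Lower bound: ⌈90/37⌉ = 3 shelves.
A packing using 3 shelves:
  shelf 1: 27 + 10 = 37
  shelf 2: 24 + 11 = 35
  shelf 3: 9 + 5 + 4 = 18
This matches the lower bound, so 3 is optimal.

3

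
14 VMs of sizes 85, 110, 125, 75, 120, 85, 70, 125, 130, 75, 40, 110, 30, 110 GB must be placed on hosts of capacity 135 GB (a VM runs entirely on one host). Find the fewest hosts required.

Total = 130 + 125 + 125 + 120 + 110 + 110 + 110 + 85 + 85 + 75 + 75 + 70 + 40 + 30 = 1290 GB.
Lower bound: ⌈1290/135⌉ = 10 hosts.
Also, 12 VMs each exceed 135/2 GB, and no two of those can share a host, so at least 12 hosts are needed.
A packing using 12 hosts:
  host 1: 130 = 130
  host 2: 125 = 125
  host 3: 125 = 125
  host 4: 120 = 120
  host 5: 110 = 110
  host 6: 110 = 110
  host 7: 110 = 110
  host 8: 85 + 40 = 125
  host 9: 85 + 30 = 115
  host 10: 75 = 75
  host 11: 75 = 75
  host 12: 70 = 70
This matches the lower bound, so 12 is optimal.

12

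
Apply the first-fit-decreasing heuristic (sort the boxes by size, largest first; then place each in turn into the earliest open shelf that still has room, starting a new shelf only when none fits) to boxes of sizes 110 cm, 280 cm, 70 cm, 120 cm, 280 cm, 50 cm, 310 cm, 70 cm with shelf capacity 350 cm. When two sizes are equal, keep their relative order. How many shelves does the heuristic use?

4

Sorted descending: 310, 280, 280, 120, 110, 70, 70, 50.
  310 → shelf 1 (new)  [load 310/350]
  280 → shelf 2 (new)  [load 280/350]
  280 → shelf 3 (new)  [load 280/350]
  120 → shelf 4 (new)  [load 120/350]
  110 → shelf 4  [load 230/350]
  70 → shelf 2  [load 350/350]
  70 → shelf 3  [load 350/350]
  50 → shelf 4  [load 280/350]
4 shelves opened.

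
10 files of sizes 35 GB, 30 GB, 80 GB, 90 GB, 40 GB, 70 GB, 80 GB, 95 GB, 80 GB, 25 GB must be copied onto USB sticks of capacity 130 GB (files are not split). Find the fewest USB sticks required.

6

Total = 95 + 90 + 80 + 80 + 80 + 70 + 40 + 35 + 30 + 25 = 625 GB.
Lower bound: ⌈625/130⌉ = 5 USB sticks.
Also, 6 files each exceed 65 GB, and no two of those can share a USB stick, so at least 6 USB sticks are needed.
A packing using 6 USB sticks:
  USB stick 1: 95 + 35 = 130
  USB stick 2: 90 + 40 = 130
  USB stick 3: 80 + 30 = 110
  USB stick 4: 80 + 25 = 105
  USB stick 5: 80 = 80
  USB stick 6: 70 = 70
This matches the lower bound, so 6 is optimal.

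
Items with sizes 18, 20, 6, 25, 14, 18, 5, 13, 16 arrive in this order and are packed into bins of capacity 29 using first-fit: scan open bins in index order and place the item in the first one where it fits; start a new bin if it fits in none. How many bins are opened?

  18 → bin 1 (new)  [load 18/29]
  20 → bin 2 (new)  [load 20/29]
  6 → bin 1  [load 24/29]
  25 → bin 3 (new)  [load 25/29]
  14 → bin 4 (new)  [load 14/29]
  18 → bin 5 (new)  [load 18/29]
  5 → bin 1  [load 29/29]
  13 → bin 4  [load 27/29]
  16 → bin 6 (new)  [load 16/29]
6 bins opened.

6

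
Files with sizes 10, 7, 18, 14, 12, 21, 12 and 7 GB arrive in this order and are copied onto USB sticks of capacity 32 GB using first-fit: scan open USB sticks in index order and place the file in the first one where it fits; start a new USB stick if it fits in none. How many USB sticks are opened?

4

  10 → USB stick 1 (new)  [load 10/32]
  7 → USB stick 1  [load 17/32]
  18 → USB stick 2 (new)  [load 18/32]
  14 → USB stick 1  [load 31/32]
  12 → USB stick 2  [load 30/32]
  21 → USB stick 3 (new)  [load 21/32]
  12 → USB stick 4 (new)  [load 12/32]
  7 → USB stick 3  [load 28/32]
4 USB sticks opened.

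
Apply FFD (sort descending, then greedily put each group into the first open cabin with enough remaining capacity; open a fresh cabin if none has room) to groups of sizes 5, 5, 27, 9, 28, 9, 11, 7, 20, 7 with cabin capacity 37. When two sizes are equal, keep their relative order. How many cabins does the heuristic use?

4

Sorted descending: 28, 27, 20, 11, 9, 9, 7, 7, 5, 5.
  28 → cabin 1 (new)  [load 28/37]
  27 → cabin 2 (new)  [load 27/37]
  20 → cabin 3 (new)  [load 20/37]
  11 → cabin 3  [load 31/37]
  9 → cabin 1  [load 37/37]
  9 → cabin 2  [load 36/37]
  7 → cabin 4 (new)  [load 7/37]
  7 → cabin 4  [load 14/37]
  5 → cabin 3  [load 36/37]
  5 → cabin 4  [load 19/37]
4 cabins opened.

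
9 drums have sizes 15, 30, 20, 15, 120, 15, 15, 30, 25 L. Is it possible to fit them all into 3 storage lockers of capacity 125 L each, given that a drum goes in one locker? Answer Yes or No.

A valid assignment using 3 storage lockers:
  locker 1: 120 = 120
  locker 2: 30 + 30 + 25 + 20 + 15 = 120
  locker 3: 15 + 15 + 15 = 45
Every load is within 125 L, so 3 storage lockers suffice.

Yes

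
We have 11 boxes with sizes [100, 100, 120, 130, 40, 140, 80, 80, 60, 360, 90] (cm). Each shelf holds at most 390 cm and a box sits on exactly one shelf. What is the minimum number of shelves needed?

Total = 360 + 140 + 130 + 120 + 100 + 100 + 90 + 80 + 80 + 60 + 40 = 1300 cm.
Lower bound: ⌈1300/390⌉ = 4 shelves.
A packing using 4 shelves:
  shelf 1: 360 = 360
  shelf 2: 140 + 130 + 120 = 390
  shelf 3: 100 + 100 + 90 + 80 = 370
  shelf 4: 80 + 60 + 40 = 180
This matches the lower bound, so 4 is optimal.

4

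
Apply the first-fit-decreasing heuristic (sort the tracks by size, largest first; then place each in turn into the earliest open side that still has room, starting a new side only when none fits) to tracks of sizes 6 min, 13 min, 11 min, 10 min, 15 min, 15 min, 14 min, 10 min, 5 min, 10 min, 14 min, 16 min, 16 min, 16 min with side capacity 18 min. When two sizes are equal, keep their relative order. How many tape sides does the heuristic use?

12

Sorted descending: 16, 16, 16, 15, 15, 14, 14, 13, 11, 10, 10, 10, 6, 5.
  16 → side 1 (new)  [load 16/18]
  16 → side 2 (new)  [load 16/18]
  16 → side 3 (new)  [load 16/18]
  15 → side 4 (new)  [load 15/18]
  15 → side 5 (new)  [load 15/18]
  14 → side 6 (new)  [load 14/18]
  14 → side 7 (new)  [load 14/18]
  13 → side 8 (new)  [load 13/18]
  11 → side 9 (new)  [load 11/18]
  10 → side 10 (new)  [load 10/18]
  10 → side 11 (new)  [load 10/18]
  10 → side 12 (new)  [load 10/18]
  6 → side 9  [load 17/18]
  5 → side 8  [load 18/18]
12 tape sides opened.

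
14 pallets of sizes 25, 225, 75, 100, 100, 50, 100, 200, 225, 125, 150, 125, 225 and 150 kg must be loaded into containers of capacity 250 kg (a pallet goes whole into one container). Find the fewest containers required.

8

Total = 225 + 225 + 225 + 200 + 150 + 150 + 125 + 125 + 100 + 100 + 100 + 75 + 50 + 25 = 1875 kg.
Lower bound: ⌈1875/250⌉ = 8 containers.
A packing using 8 containers:
  container 1: 225 + 25 = 250
  container 2: 225 = 225
  container 3: 225 = 225
  container 4: 200 + 50 = 250
  container 5: 150 + 100 = 250
  container 6: 150 + 100 = 250
  container 7: 125 + 125 = 250
  container 8: 100 + 75 = 175
This matches the lower bound, so 8 is optimal.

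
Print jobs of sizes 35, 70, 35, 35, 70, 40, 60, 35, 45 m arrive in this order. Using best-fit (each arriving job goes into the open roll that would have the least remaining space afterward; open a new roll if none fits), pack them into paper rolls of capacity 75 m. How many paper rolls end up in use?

7

  35 → roll 1 (new)  [load 35/75]
  70 → roll 2 (new)  [load 70/75]
  35 → roll 1  [load 70/75]
  35 → roll 3 (new)  [load 35/75]
  70 → roll 4 (new)  [load 70/75]
  40 → roll 3  [load 75/75]
  60 → roll 5 (new)  [load 60/75]
  35 → roll 6 (new)  [load 35/75]
  45 → roll 7 (new)  [load 45/75]
7 paper rolls opened.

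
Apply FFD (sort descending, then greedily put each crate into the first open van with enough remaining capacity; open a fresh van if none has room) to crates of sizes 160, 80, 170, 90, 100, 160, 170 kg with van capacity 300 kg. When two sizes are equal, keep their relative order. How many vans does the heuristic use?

4

Sorted descending: 170, 170, 160, 160, 100, 90, 80.
  170 → van 1 (new)  [load 170/300]
  170 → van 2 (new)  [load 170/300]
  160 → van 3 (new)  [load 160/300]
  160 → van 4 (new)  [load 160/300]
  100 → van 1  [load 270/300]
  90 → van 2  [load 260/300]
  80 → van 3  [load 240/300]
4 vans opened.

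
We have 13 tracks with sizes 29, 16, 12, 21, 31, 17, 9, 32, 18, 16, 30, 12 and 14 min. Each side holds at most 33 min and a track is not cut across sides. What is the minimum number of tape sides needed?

9

Total = 32 + 31 + 30 + 29 + 21 + 18 + 17 + 16 + 16 + 14 + 12 + 12 + 9 = 257 min.
Lower bound: ⌈257/33⌉ = 8 tape sides.
A packing using 9 tape sides:
  side 1: 32 = 32
  side 2: 31 = 31
  side 3: 30 = 30
  side 4: 29 = 29
  side 5: 21 + 12 = 33
  side 6: 18 + 14 = 32
  side 7: 17 + 16 = 33
  side 8: 16 + 12 = 28
  side 9: 9 = 9
No arrangement into 8 tape sides stays within capacity, so 9 is optimal.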